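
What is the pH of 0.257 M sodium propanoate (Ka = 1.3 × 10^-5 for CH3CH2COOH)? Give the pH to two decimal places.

CH3CH2COO- is the conjugate base of the weak acid CH3CH2COOH.
Kb = Kw/Ka = 1.0×10^-14 / 1.3 × 10^-5 = 7.69 × 10^-10
Kb = [OH-]²/(0.257 − [OH-]) = 7.69 × 10^-10
Neglecting [OH-] in the denominator: [OH-] = √(7.69 × 10^-10 × 0.257) = 1.41 × 10^-5 M
pOH = −log(1.41 × 10^-5) = 4.85; pH = 14.00 − 4.85 = 9.15

pH = 9.15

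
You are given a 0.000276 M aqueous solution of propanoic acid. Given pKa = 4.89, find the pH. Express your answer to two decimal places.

CH3CH2COOH ⇌ CH3CH2COO- + H+
Ka = 10^(−4.89) = 1.29 × 10^-5
Ka = x²/(0.000276 − x) = 1.29 × 10^-5
The 5% rule fails; solving x² + Ka·x − Ka·C₀ = 0 exactly:
x = (−Ka + √(Ka² + 4·Ka·C₀))/2 = 5.36 × 10^-5 M
pH = −log(5.36 × 10^-5) = 4.27

pH = 4.27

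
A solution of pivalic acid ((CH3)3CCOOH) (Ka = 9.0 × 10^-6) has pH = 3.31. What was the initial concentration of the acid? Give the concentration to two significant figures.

C₀ = 2.7 × 10^-2 M

[H+] = 10^(-3.31) = 4.90 × 10^-4 M = x
Ka = x²/(C₀ − x) ⇒ C₀ = x + x²/Ka
C₀ = 4.90 × 10^-4 + (4.90 × 10^-4)²/(9.0 × 10^-6) = 2.72 × 10^-2 M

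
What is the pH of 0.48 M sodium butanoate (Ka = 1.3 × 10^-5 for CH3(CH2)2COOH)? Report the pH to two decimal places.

pH = 9.28

CH3(CH2)2COO- is the conjugate base of the weak acid CH3(CH2)2COOH.
Kb = Kw/Ka = 1.0×10^-14 / 1.3 × 10^-5 = 7.69 × 10^-10
Kb = [OH-]²/(0.48 − [OH-]) = 7.69 × 10^-10
Assume [OH-] ≪ 0.48: [OH-] ≈ √(7.69 × 10^-10 × 0.48) = 1.92 × 10^-5 M
pOH = 4.72, so pH = 14.00 − pOH = 9.28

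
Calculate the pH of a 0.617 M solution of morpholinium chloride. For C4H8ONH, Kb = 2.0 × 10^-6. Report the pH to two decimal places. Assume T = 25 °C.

pH = 4.26

C4H8ONH2+ is the conjugate acid of the weak base C4H8ONH.
Ka = Kw/Kb = 1.0×10^-14 / 2.0 × 10^-6 = 5.00 × 10^-9
Ka = [H+]²/(0.617 − [H+]) = 5.00 × 10^-9
Assume [H+] ≪ 0.617: [H+] ≈ √(5.00 × 10^-9 × 0.617) = 5.55 × 10^-5 M
([H+]/C₀ = 0.009% < 5%, so the approximation holds.)
pH = −log[H+] = −log(5.55 × 10^-5) = 4.26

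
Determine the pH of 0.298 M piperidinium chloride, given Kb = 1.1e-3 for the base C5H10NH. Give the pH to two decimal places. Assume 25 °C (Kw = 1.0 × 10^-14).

C5H10NH2+ is the conjugate acid of the weak base C5H10NH.
Ka = Kw/Kb = 1.0×10^-14 / 1.1 × 10^-3 = 9.09 × 10^-12
Ka = x²/(0.298 − x) = 9.09 × 10^-12
Since Ka ≪ C₀, x ≈ √(Ka·C₀) = 1.65 × 10^-6 M.
Check: 0.00055% ionized — well under 5%, approximation valid.
pH = −log(1.65 × 10^-6) = 5.78

pH = 5.78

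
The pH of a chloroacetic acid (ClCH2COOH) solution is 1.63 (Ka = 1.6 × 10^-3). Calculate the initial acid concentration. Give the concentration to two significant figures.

C₀ = 3.7 × 10^-1 M

[H+] = 10^(-1.63) = 2.34 × 10^-2 M = x
Ka = x²/(C₀ − x) ⇒ C₀ = x + x²/Ka
C₀ = 2.34 × 10^-2 + (2.34 × 10^-2)²/(1.6 × 10^-3) = 3.66 × 10^-1 M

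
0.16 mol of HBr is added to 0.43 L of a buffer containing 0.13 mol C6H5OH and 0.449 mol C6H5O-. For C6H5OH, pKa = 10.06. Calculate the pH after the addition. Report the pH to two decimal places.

pH = 10.06

Added H+ converts C6H5O- to C6H5OH: C6H5OH → 0.29 mol, C6H5O- → 0.289 mol.
pH = pKa + log([A⁻]/[HA]) = 10.06 + log(0.289/0.29) = 10.06 -0.002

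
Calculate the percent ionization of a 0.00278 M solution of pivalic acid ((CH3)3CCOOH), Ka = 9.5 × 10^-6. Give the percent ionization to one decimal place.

(CH3)3CCOOH ⇌ (CH3)3CCOO- + H+; let x = [H+] at equilibrium.
Solve x² + 9.5e-06x − 2.64e-08 = 0 → x = 1.58 × 10^-4 M
Fraction ionized = 1.58 × 10^-4 / 0.00278 = 0.0568 → 5.7%

5.7%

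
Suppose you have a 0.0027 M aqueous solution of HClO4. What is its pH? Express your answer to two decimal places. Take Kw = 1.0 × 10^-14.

pH = 2.57

HClO4 is a strong acid and dissociates completely, so [H+] = 0.0027 M.
pH = -log(0.0027) = 2.57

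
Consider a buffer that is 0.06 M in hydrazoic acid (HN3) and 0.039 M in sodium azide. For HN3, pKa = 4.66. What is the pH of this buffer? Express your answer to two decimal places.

Using pH = pKa + log([base]/[acid]) with [base]/[acid] = 0.039/0.06:
pH = 4.66 + (-0.187) = 4.47

pH = 4.47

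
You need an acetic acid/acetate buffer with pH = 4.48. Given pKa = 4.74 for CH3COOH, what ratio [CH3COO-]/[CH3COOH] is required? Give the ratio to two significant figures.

pH = pKa + log(r) ⇒ log(r) = 4.48 − 4.74 = -0.26
r = [CH3COO-]/[CH3COOH] = 10^(-0.26) = 0.55

ratio = 0.55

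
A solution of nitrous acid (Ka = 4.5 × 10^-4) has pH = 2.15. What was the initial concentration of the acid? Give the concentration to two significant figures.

C₀ = 1.2 × 10^-1 M

[H+] = 10^(-2.15) = 7.08 × 10^-3 M = x
Ka = x²/(C₀ − x) ⇒ C₀ = x + x²/Ka
C₀ = 7.08 × 10^-3 + (7.08 × 10^-3)²/(4.5 × 10^-4) = 1.18 × 10^-1 M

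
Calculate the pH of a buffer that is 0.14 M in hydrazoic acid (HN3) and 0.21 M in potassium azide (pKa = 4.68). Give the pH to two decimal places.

Using pH = pKa + log([base]/[acid]) with [base]/[acid] = 0.21/0.14:
pH = 4.68 + (+0.176) = 4.86

pH = 4.86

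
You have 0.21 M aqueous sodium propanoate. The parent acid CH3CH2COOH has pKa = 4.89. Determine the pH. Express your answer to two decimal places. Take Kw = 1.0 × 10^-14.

pH = 9.11

CH3CH2COO- is the conjugate base of the weak acid CH3CH2COOH.
Ka = 10^(−4.89) = 1.29 × 10^-5
Kb = Kw/Ka = 1.0×10^-14 / 1.29 × 10^-5 = 7.75 × 10^-10
Kb = x²/(0.21 − x) = 7.75 × 10^-10
Since Kb ≪ C₀, x ≈ √(Kb·C₀) = 1.28 × 10^-5 M.
(x/C₀ = 0.0061% < 5%, so the approximation holds.)
pOH = −log(1.28 × 10^-5) = 4.89; pH = 14.00 − 4.89 = 9.11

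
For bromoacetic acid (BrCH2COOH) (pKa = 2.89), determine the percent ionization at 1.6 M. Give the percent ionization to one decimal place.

BrCH2COOH ⇌ BrCH2COO- + H+; let x = [H+] at equilibrium.
Ka = 10^(−2.89) = 1.29 × 10^-3
x ≈ √(Ka·C₀) = √(1.29 × 10^-3 × 1.6) = 4.54 × 10^-2 M
% ionization = x/C₀ × 100% = 4.54 × 10^-2/1.6 × 100% = 2.8%

2.8%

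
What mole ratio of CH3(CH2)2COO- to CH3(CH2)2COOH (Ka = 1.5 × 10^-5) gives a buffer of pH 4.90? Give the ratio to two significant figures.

pKa = -log(1.5 × 10^-5) = 4.824
pH = pKa + log(r) ⇒ log(r) = 4.90 − 4.824 = +0.076
r = [CH3(CH2)2COO-]/[CH3(CH2)2COOH] = 10^(+0.076) = 1.19

ratio = 1.2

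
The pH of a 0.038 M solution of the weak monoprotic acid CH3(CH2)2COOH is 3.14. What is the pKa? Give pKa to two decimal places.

[H+] = 10^(-3.14) = 7.24 × 10^-4 M
At equilibrium [HA] = 0.038 − 7.24 × 10^-4 = 3.73 × 10^-2 M
Ka = [H+][A-]/[HA] = (7.24 × 10^-4)² / 3.73 × 10^-2 = 1.41 × 10^-5
pKa = -log(1.41 × 10^-5) = 4.85

pKa = 4.85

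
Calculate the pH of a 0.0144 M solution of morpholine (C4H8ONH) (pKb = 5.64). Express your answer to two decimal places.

C4H8ONH + H2O ⇌ C4H8ONH2+ + OH-
Kb = 10^(−5.64) = 2.29 × 10^-6
From the ICE table, Kb = x²/(0.0144 − x) = 2.29 × 10^-6.
Neglecting x in the denominator: x = √(2.29 × 10^-6 × 0.0144) = 1.82 × 10^-4 M
pOH = −log(1.82 × 10^-4) = 3.74; pH = 14.00 − 3.74 = 10.26

pH = 10.26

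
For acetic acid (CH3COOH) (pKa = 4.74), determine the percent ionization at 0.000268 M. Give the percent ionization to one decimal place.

CH3COOH ⇌ CH3COO- + H+; let x = [H+] at equilibrium.
Ka = 10^(−4.74) = 1.82 × 10^-5
Solve x² + 1.82e-05x − 4.88e-09 = 0 → x = 6.13 × 10^-5 M
% ionization = x/C₀ × 100% = 6.13 × 10^-5/0.000268 × 100% = 22.9%

22.9%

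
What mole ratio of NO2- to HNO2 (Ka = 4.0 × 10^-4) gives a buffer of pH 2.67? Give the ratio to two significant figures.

ratio = 0.19

pKa = -log(4.0 × 10^-4) = 3.398
pH = pKa + log(r) ⇒ log(r) = 2.67 − 3.398 = -0.728
r = [NO2-]/[HNO2] = 10^(-0.728) = 0.187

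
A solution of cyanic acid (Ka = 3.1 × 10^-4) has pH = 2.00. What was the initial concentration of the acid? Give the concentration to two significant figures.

C₀ = 3.3 × 10^-1 M

[H+] = 10^(-2.00) = 1.00 × 10^-2 M = x
Ka = x²/(C₀ − x) ⇒ C₀ = x + x²/Ka
C₀ = 1.00 × 10^-2 + (1.00 × 10^-2)²/(3.1 × 10^-4) = 3.33 × 10^-1 M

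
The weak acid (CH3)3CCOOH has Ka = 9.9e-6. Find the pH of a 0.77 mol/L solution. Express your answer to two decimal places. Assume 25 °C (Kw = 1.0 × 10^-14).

pH = 2.56

(CH3)3CCOOH ⇌ (CH3)3CCOO- + H+
From the ICE table, Ka = x²/(0.77 − x) = 9.9 × 10^-6.
Since Ka ≪ C₀, x ≈ √(Ka·C₀) = 2.76 × 10^-3 M.
Check: 0.36% ionized — well under 5%, approximation valid.
pH = −log[H+] = −log(2.76 × 10^-3) = 2.56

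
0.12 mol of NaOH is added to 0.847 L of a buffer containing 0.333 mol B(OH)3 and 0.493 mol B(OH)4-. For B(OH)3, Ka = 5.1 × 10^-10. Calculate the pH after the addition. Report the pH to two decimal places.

OH- converts B(OH)3 to B(OH)4-: B(OH)3 → 0.213 mol, B(OH)4- → 0.613 mol.
pKa = −log(5.1 × 10^-10) = 9.292
pH = pKa + log([A⁻]/[HA]) = 9.292 + log(0.613/0.213) = 9.292 +0.459

pH = 9.75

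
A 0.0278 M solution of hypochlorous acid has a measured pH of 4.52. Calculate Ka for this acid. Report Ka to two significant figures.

[H+] = 10^(-4.52) = 3.02 × 10^-5 M
At equilibrium [HA] = 0.0278 − 3.02 × 10^-5 = 2.78 × 10^-2 M
Ka = [H+][A-]/[HA] = (3.02 × 10^-5)² / 2.78 × 10^-2 = 3.3 × 10^-8

Ka = 3.3 × 10^-8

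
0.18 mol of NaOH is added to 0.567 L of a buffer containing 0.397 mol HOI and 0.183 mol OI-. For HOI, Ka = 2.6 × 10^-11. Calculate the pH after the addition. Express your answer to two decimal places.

OH- converts HOI to OI-: HOI → 0.217 mol, OI- → 0.363 mol.
pKa = −log(2.6 × 10^-11) = 10.585
pH = pKa + log(n_OI-/n_HOI) = 10.585 + log(0.363/0.217) = 10.585 + (+0.223)

pH = 10.81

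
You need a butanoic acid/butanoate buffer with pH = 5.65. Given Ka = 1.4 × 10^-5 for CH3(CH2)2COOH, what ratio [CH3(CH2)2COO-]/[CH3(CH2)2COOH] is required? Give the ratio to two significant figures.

ratio = 6.3

pKa = -log(1.4 × 10^-5) = 4.854
pH = pKa + log(r) ⇒ log(r) = 5.65 − 4.854 = +0.796
r = [CH3(CH2)2COO-]/[CH3(CH2)2COOH] = 10^(+0.796) = 6.25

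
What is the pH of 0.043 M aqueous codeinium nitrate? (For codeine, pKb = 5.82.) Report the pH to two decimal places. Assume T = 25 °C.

C18H22NO3+ is the conjugate acid of the weak base C18H21NO3.
Kb = 10^(−5.82) = 1.51 × 10^-6
Ka = Kw/Kb = 1.0×10^-14 / 1.51 × 10^-6 = 6.62 × 10^-9
From the ICE table, Ka = [H+]²/(0.043 − [H+]) = 6.62 × 10^-9.
Since Ka ≪ C₀, [H+] ≈ √(Ka·C₀) = 1.69 × 10^-5 M.
([H+]/C₀ = 0.039% < 5%, so the approximation holds.)
pH = −log(1.69 × 10^-5) = 4.77

pH = 4.77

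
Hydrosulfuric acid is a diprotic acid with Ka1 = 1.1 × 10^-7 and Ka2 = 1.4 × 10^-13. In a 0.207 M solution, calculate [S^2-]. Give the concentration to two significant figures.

1.4 × 10^-13 M

First ionization gives [H+] ≈ [HS-] = 1.51 × 10^-4 M.
Second step: Ka2 = [H+][S^2-]/[HS-] ≈ [S^2-] (since [H+] ≈ [HS-]).
So [S^2-] ≈ Ka2.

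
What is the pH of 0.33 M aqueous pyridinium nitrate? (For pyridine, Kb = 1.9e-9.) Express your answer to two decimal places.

C5H5NH+ is the conjugate acid of the weak base C5H5N.
Ka = Kw/Kb = 1.0×10^-14 / 1.9 × 10^-9 = 5.26 × 10^-6
From the ICE table, Ka = [H+]²/(0.33 − [H+]) = 5.26 × 10^-6.
Neglecting [H+] in the denominator: [H+] = √(5.26 × 10^-6 × 0.33) = 1.32 × 10^-3 M
([H+]/C₀ = 0.4% < 5%, so the approximation holds.)
pH = −log[H+] = −log(1.32 × 10^-3) = 2.88

pH = 2.88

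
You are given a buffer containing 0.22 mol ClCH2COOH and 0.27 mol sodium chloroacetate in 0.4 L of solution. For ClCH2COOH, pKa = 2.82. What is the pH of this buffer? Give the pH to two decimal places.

pH = 2.91

Henderson–Hasselbalch: pH = pKa + log([ClCH2COO-]/[ClCH2COOH]) = 2.82 + log(0.27/0.22)
pH = 2.82 + (+0.089) = 2.91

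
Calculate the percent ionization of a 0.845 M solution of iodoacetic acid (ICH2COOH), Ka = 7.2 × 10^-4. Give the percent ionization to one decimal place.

2.9%

ICH2COOH ⇌ ICH2COO- + H+; let x = [H+] at equilibrium.
x ≈ √(Ka·C₀) = √(7.2 × 10^-4 × 0.845) = 2.47 × 10^-2 M
% ionization = x/C₀ × 100% = 2.47 × 10^-2/0.845 × 100% = 2.9%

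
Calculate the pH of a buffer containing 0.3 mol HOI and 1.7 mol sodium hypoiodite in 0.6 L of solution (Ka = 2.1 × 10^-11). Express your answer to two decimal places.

pKa = −log(2.1 × 10^-11) = 10.678
pH = pKa + log([A⁻]/[HA]) = 10.678 + log(1.7/0.3)
pH = 10.678 + (+0.753) = 11.43

pH = 11.43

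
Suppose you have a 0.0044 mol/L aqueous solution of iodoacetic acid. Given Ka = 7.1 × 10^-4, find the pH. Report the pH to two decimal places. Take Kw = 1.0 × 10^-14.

ICH2COOH ⇌ ICH2COO- + H+
From the ICE table, Ka = [H+]²/(0.0044 − [H+]) = 7.1 × 10^-4.
[H+] is not negligible relative to C₀; solve [H+]² + 0.00071·[H+] − 3.12e-06 = 0.
[H+] = [−0.00071 + √(0.00071² + 1.25e-05)]/2 = 1.45 × 10^-3 M
pH = −log[H+] = −log(1.45 × 10^-3) = 2.84

pH = 2.84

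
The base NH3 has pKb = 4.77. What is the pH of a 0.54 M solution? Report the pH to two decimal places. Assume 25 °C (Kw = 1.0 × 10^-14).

pH = 11.48

NH3 + H2O ⇌ NH4+ + OH-
Kb = 10^(−4.77) = 1.70 × 10^-5
Kb = [OH-]²/(0.54 − [OH-]) = 1.70 × 10^-5
Neglecting [OH-] in the denominator: [OH-] = √(1.70 × 10^-5 × 0.54) = 3.03 × 10^-3 M
pOH = −log(3.03 × 10^-3) = 2.52; pH = 14.00 − 2.52 = 11.48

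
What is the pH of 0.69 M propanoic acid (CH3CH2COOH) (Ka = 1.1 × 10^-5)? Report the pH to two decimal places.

pH = 2.56

CH3CH2COOH ⇌ CH3CH2COO- + H+
From the ICE table, Ka = x²/(0.69 − x) = 1.1 × 10^-5.
Since Ka ≪ C₀, x ≈ √(Ka·C₀) = 2.75 × 10^-3 M.
(x/C₀ = 0.4% < 5%, so the approximation holds.)
pH = −log[H+] = −log(2.75 × 10^-3) = 2.56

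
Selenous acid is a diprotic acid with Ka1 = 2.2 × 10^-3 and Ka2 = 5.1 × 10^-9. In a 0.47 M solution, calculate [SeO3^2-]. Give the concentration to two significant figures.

First ionization gives [H+] ≈ [HSeO3-] = 3.11 × 10^-2 M.
Second step: Ka2 = [H+][SeO3^2-]/[HSeO3-] ≈ [SeO3^2-] (since [H+] ≈ [HSeO3-]).
So [SeO3^2-] ≈ Ka2.

5.1 × 10^-9 M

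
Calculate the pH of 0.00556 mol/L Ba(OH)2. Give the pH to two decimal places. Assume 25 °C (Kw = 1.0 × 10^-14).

pH = 12.05

Ba(OH)2 is a strong base (each formula unit releases 2 OH-); [OH-] = 0.0111 M.
pOH = -log(0.0111) = 1.95
pH = 14.00 - 1.95 = 12.05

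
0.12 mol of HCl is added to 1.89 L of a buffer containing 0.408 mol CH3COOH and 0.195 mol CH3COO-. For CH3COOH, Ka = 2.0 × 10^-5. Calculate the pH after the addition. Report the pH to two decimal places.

pH = 3.85

Added H+ converts CH3COO- to CH3COOH: CH3COOH → 0.528 mol, CH3COO- → 0.075 mol.
pKa = −log(2.0 × 10^-5) = 4.699
pH = pKa + log([A⁻]/[HA]) = 4.699 + log(0.075/0.528) = 4.699 -0.848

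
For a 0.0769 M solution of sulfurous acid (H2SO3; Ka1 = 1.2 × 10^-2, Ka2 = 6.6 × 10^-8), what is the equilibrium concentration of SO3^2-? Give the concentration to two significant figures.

First ionization gives [H+] ≈ [HSO3-] = 2.50 × 10^-2 M.
Second step: Ka2 = [H+][SO3^2-]/[HSO3-] ≈ [SO3^2-] (since [H+] ≈ [HSO3-]).
So [SO3^2-] ≈ Ka2.

6.6 × 10^-8 M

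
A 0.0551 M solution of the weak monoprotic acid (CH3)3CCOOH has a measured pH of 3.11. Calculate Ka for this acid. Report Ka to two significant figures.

Ka = 1.1 × 10^-5

[H+] = 10^(-3.11) = 7.76 × 10^-4 M
At equilibrium [HA] = 0.0551 − 7.76 × 10^-4 = 5.43 × 10^-2 M
Ka = [H+][A-]/[HA] = (7.76 × 10^-4)² / 5.43 × 10^-2 = 1.1 × 10^-5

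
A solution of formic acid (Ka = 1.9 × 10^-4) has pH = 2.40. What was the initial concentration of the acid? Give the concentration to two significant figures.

C₀ = 8.7 × 10^-2 M

[H+] = 10^(-2.40) = 3.98 × 10^-3 M = x
Ka = x²/(C₀ − x) ⇒ C₀ = x + x²/Ka
C₀ = 3.98 × 10^-3 + (3.98 × 10^-3)²/(1.9 × 10^-4) = 8.74 × 10^-2 M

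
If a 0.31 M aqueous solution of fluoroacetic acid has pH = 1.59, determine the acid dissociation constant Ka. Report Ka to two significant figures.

[H+] = 10^(-1.59) = 2.57 × 10^-2 M
At equilibrium [HA] = 0.31 − 2.57 × 10^-2 = 2.84 × 10^-1 M
Ka = [H+][A-]/[HA] = (2.57 × 10^-2)² / 2.84 × 10^-1 = 2.3 × 10^-3

Ka = 2.3 × 10^-3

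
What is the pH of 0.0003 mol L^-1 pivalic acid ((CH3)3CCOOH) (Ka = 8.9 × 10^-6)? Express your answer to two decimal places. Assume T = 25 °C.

(CH3)3CCOOH ⇌ (CH3)3CCOO- + H+
Ka = x²/(0.0003 − x) = 8.9 × 10^-6
The 5% rule fails; solving x² + Ka·x − Ka·C₀ = 0 exactly:
x = (−Ka + √(Ka² + 4·Ka·C₀))/2 = 4.74 × 10^-5 M
pH = −log(4.74 × 10^-5) = 4.32

pH = 4.32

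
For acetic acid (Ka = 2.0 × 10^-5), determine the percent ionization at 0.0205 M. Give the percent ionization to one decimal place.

3.1%

CH3COOH ⇌ CH3COO- + H+; let x = [H+] at equilibrium.
x ≈ √(Ka·C₀) = √(2.0 × 10^-5 × 0.0205) = 6.40 × 10^-4 M
% ionization = x/C₀ × 100% = 6.40 × 10^-4/0.0205 × 100% = 3.1%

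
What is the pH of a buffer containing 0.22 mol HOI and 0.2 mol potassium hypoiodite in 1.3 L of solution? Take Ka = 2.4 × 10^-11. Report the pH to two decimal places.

pH = 10.58

pKa = −log(2.4 × 10^-11) = 10.620
Henderson–Hasselbalch: pH = pKa + log([OI-]/[HOI]) = 10.620 + log(0.2/0.22)
pH = 10.620 + (-0.041) = 10.58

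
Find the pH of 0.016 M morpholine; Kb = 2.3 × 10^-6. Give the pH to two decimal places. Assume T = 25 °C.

C4H8ONH + H2O ⇌ C4H8ONH2+ + OH-
From the ICE table, Kb = x²/(0.016 − x) = 2.3 × 10^-6.
Neglecting x in the denominator: x = √(2.3 × 10^-6 × 0.016) = 1.92 × 10^-4 M
(x/C₀ = 1.2% < 5%, so the approximation holds.)
pOH = −log(1.92 × 10^-4) = 3.72; pH = 14.00 − 3.72 = 10.28

pH = 10.28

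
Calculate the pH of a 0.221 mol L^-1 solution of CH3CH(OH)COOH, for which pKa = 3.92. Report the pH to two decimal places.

CH3CH(OH)COOH ⇌ CH3CH(OH)COO- + H+
Ka = 10^(−3.92) = 1.20 × 10^-4
Ka = [H+]²/(0.221 − [H+]) = 1.20 × 10^-4
Assume [H+] ≪ 0.221: [H+] ≈ √(1.20 × 10^-4 × 0.221) = 5.15 × 10^-3 M
pH = −log(5.15 × 10^-3) = 2.29

pH = 2.29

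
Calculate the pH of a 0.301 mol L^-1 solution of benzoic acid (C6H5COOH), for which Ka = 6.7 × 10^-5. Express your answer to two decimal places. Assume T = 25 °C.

C6H5COOH ⇌ C6H5COO- + H+
Ka = [H+]²/(0.301 − [H+]) = 6.7 × 10^-5
Since Ka ≪ C₀, [H+] ≈ √(Ka·C₀) = 4.49 × 10^-3 M.
Check: 1.5% ionized — well under 5%, approximation valid.
pH = −log[H+] = −log(4.49 × 10^-3) = 2.35

pH = 2.35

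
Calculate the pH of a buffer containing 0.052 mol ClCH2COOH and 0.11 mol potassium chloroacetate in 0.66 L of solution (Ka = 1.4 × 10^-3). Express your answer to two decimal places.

pH = 3.18

pKa = −log(1.4 × 10^-3) = 2.854
pH = pKa + log([A⁻]/[HA]) = 2.854 + log(0.11/0.052)
pH = 2.854 + (+0.325) = 3.18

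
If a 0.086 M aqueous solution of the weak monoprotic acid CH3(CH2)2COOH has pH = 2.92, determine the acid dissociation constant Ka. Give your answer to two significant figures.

[H+] = 10^(-2.92) = 1.20 × 10^-3 M
At equilibrium [HA] = 0.086 − 1.20 × 10^-3 = 8.48 × 10^-2 M
Ka = [H+][A-]/[HA] = (1.20 × 10^-3)² / 8.48 × 10^-2 = 1.7 × 10^-5

Ka = 1.7 × 10^-5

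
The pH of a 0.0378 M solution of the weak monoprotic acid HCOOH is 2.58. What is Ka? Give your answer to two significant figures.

Ka = 2.0 × 10^-4

[H+] = 10^(-2.58) = 2.63 × 10^-3 M
At equilibrium [HA] = 0.0378 − 2.63 × 10^-3 = 3.52 × 10^-2 M
Ka = [H+][A-]/[HA] = (2.63 × 10^-3)² / 3.52 × 10^-2 = 2.0 × 10^-4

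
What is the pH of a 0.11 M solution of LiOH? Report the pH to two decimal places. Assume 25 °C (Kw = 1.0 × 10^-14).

LiOH is a strong base; [OH-] = 0.11 M.
pOH = -log(0.11) = 0.96
pH = 14.00 - 0.96 = 13.04

pH = 13.04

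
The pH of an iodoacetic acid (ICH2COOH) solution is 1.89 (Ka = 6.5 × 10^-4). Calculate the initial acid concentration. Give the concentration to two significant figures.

C₀ = 2.7 × 10^-1 M

[H+] = 10^(-1.89) = 1.29 × 10^-2 M = x
Ka = x²/(C₀ − x) ⇒ C₀ = x + x²/Ka
C₀ = 1.29 × 10^-2 + (1.29 × 10^-2)²/(6.5 × 10^-4) = 2.69 × 10^-1 M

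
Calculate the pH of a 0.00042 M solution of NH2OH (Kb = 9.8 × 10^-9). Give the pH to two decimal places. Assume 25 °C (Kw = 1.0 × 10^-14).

NH2OH + H2O ⇌ NH3OH+ + OH-
From the ICE table, Kb = [OH-]²/(0.00042 − [OH-]) = 9.8 × 10^-9.
Neglecting [OH-] in the denominator: [OH-] = √(9.8 × 10^-9 × 0.00042) = 2.03 × 10^-6 M
Check: 0.48% ionized — well under 5%, approximation valid.
pOH = −log(2.03 × 10^-6) = 5.69; pH = 14.00 − 5.69 = 8.31

pH = 8.31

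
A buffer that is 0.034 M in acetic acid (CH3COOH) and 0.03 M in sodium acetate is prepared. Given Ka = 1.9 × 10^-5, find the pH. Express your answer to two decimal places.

pKa = −log(1.9 × 10^-5) = 4.721
pH = pKa + log([A⁻]/[HA]) = 4.721 + log(0.03/0.034)
pH = 4.721 + (-0.054) = 4.67

pH = 4.67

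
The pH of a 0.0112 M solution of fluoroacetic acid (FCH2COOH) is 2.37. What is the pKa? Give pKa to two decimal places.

pKa = 2.58

[H+] = 10^(-2.37) = 4.27 × 10^-3 M
At equilibrium [HA] = 0.0112 − 4.27 × 10^-3 = 6.93 × 10^-3 M
Ka = [H+][A-]/[HA] = (4.27 × 10^-3)² / 6.93 × 10^-3 = 2.63 × 10^-3
pKa = -log(2.63 × 10^-3) = 2.58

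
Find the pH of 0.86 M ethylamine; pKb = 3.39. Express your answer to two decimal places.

C2H5NH2 + H2O ⇌ C2H5NH3+ + OH-
Kb = 10^(−3.39) = 4.07 × 10^-4
From the ICE table, Kb = x²/(0.86 − x) = 4.07 × 10^-4.
Assume x ≪ 0.86: x ≈ √(4.07 × 10^-4 × 0.86) = 1.87 × 10^-2 M
pOH = 1.73, so pH = 14.00 − pOH = 12.27

pH = 12.27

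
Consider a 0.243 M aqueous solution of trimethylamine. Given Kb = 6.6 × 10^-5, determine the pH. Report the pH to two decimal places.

pH = 11.60

(CH3)3N + H2O ⇌ (CH3)3NH+ + OH-
From the ICE table, Kb = [OH-]²/(0.243 − [OH-]) = 6.6 × 10^-5.
Assume [OH-] ≪ 0.243: [OH-] ≈ √(6.6 × 10^-5 × 0.243) = 4.00 × 10^-3 M
([OH-]/C₀ = 1.6% < 5%, so the approximation holds.)
pOH = 2.40, so pH = 14.00 − pOH = 11.60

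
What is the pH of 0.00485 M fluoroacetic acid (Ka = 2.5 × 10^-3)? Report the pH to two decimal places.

FCH2COOH ⇌ FCH2COO- + H+
Let x = [H+] at equilibrium. Ka = x²/(0.00485 − x).
The 5% rule fails; solving x² + Ka·x − Ka·C₀ = 0 exactly:
x = (−Ka + √(Ka² + 4·Ka·C₀))/2 = 2.45 × 10^-3 M
pH = −log(2.45 × 10^-3) = 2.61

pH = 2.61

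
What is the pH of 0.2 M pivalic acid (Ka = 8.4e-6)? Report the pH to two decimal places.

pH = 2.89

(CH3)3CCOOH ⇌ (CH3)3CCOO- + H+
Ka = [H+]²/(0.2 − [H+]) = 8.4 × 10^-6
Assume [H+] ≪ 0.2: [H+] ≈ √(8.4 × 10^-6 × 0.2) = 1.30 × 10^-3 M
([H+]/C₀ = 0.65% < 5%, so the approximation holds.)
pH = −log[H+] = −log(1.30 × 10^-3) = 2.89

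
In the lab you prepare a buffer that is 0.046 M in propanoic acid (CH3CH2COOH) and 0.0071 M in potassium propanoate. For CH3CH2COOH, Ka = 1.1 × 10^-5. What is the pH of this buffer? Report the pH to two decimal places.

pKa = −log(1.1 × 10^-5) = 4.959
pH = pKa + log([A⁻]/[HA]) = 4.959 + log(0.0071/0.046)
pH = 4.959 + (-0.811) = 4.15

pH = 4.15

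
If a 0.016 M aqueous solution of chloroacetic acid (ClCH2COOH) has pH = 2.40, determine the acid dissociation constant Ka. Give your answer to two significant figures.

Ka = 1.3 × 10^-3

[H+] = 10^(-2.40) = 3.98 × 10^-3 M
At equilibrium [HA] = 0.016 − 3.98 × 10^-3 = 1.20 × 10^-2 M
Ka = [H+][A-]/[HA] = (3.98 × 10^-3)² / 1.20 × 10^-2 = 1.3 × 10^-3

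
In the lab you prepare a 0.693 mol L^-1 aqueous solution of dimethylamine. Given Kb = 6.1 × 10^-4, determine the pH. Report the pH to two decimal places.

(CH3)2NH + H2O ⇌ (CH3)2NH2+ + OH-
Let x = [OH-] at equilibrium. Kb = x²/(0.693 − x).
Neglecting x in the denominator: x = √(6.1 × 10^-4 × 0.693) = 2.06 × 10^-2 M
(x/C₀ = 3% < 5%, so the approximation holds.)
pOH = −log(2.06 × 10^-2) = 1.69; pH = 14.00 − 1.69 = 12.31

pH = 12.31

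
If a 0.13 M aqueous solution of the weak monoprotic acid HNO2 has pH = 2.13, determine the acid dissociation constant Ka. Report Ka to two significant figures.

[H+] = 10^(-2.13) = 7.41 × 10^-3 M
At equilibrium [HA] = 0.13 − 7.41 × 10^-3 = 1.23 × 10^-1 M
Ka = [H+][A-]/[HA] = (7.41 × 10^-3)² / 1.23 × 10^-1 = 4.5 × 10^-4

Ka = 4.5 × 10^-4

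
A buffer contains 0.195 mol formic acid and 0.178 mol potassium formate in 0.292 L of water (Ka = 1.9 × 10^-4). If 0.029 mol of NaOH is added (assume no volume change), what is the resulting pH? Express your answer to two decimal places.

After neutralization: n(HCOOH) = 0.166 mol, n(HCOO-) = 0.207 mol.
pKa = −log(1.9 × 10^-4) = 3.721
Henderson–Hasselbalch with mole ratio 0.207/0.166: pH = 3.721 + (+0.096)

pH = 3.82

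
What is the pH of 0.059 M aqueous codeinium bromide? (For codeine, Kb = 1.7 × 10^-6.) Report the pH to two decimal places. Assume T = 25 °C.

pH = 4.73

C18H22NO3+ is the conjugate acid of the weak base C18H21NO3.
Ka = Kw/Kb = 1.0×10^-14 / 1.7 × 10^-6 = 5.88 × 10^-9
Ka = [H+]²/(0.059 − [H+]) = 5.88 × 10^-9
Neglecting [H+] in the denominator: [H+] = √(5.88 × 10^-9 × 0.059) = 1.86 × 10^-5 M
Check: 0.032% ionized — well under 5%, approximation valid.
pH = −log(1.86 × 10^-5) = 4.73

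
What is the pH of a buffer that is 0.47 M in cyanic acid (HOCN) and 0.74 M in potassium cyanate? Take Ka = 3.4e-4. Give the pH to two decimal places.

pKa = −log(3.4 × 10^-4) = 3.469
Using pH = pKa + log([base]/[acid]) with [base]/[acid] = 0.74/0.47:
pH = 3.469 + (+0.197) = 3.67

pH = 3.67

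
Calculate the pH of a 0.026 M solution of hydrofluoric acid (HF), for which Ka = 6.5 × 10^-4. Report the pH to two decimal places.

pH = 2.42

HF ⇌ F- + H+
From the ICE table, Ka = [H+]²/(0.026 − [H+]) = 6.5 × 10^-4.
The 5% rule fails; solving [H+]² + Ka·[H+] − Ka·C₀ = 0 exactly:
[H+] = (−Ka + √(Ka² + 4·Ka·C₀))/2 = 3.80 × 10^-3 M
pH = −log[H+] = −log(3.80 × 10^-3) = 2.42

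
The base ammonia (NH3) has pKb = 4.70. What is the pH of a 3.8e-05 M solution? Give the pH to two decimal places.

pH = 9.29

NH3 + H2O ⇌ NH4+ + OH-
Kb = 10^(−4.70) = 2.00 × 10^-5
Kb = [OH-]²/(3.8e-05 − [OH-]) = 2.00 × 10^-5
Here C₀/Kb ≈ 1.9, so the small-[OH-] approximation fails. Use the quadratic:
[OH-] = (−Kb + √(Kb² + 4·Kb·C₀))/2 = 1.93 × 10^-5 M
pOH = 4.71, so pH = 14.00 − pOH = 9.29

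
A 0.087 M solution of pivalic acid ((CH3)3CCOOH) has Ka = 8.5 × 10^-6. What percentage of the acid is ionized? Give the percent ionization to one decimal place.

1.0%

(CH3)3CCOOH ⇌ (CH3)3CCOO- + H+; let x = [H+] at equilibrium.
x ≈ √(Ka·C₀) = √(8.5 × 10^-6 × 0.087) = 8.60 × 10^-4 M
Fraction ionized = 8.60 × 10^-4 / 0.087 = 0.0099 → 1.0%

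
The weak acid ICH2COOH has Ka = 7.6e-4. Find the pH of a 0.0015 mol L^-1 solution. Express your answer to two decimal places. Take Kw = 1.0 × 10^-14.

ICH2COOH ⇌ ICH2COO- + H+
From the ICE table, Ka = [H+]²/(0.0015 − [H+]) = 7.6 × 10^-4.
The 5% rule fails; solving [H+]² + Ka·[H+] − Ka·C₀ = 0 exactly:
[H+] = (−Ka + √(Ka² + 4·Ka·C₀))/2 = 7.53 × 10^-4 M
pH = −log(7.53 × 10^-4) = 3.12

pH = 3.12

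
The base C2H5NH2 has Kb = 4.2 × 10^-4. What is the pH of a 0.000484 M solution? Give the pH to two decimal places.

C2H5NH2 + H2O ⇌ C2H5NH3+ + OH-
Let x = [OH-] at equilibrium. Kb = x²/(0.000484 − x).
x is not negligible relative to C₀; solve x² + 0.00042·x − 2.03e-07 = 0.
x = (−Kb + √(Kb² + 4·Kb·C₀))/2 = 2.87 × 10^-4 M
pOH = −log(2.87 × 10^-4) = 3.54; pH = 14.00 − 3.54 = 10.46

pH = 10.46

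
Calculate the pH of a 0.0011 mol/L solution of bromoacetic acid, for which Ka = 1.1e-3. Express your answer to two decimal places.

BrCH2COOH ⇌ BrCH2COO- + H+
Ka = [H+]²/(0.0011 − [H+]) = 1.1 × 10^-3
[H+] is not negligible relative to C₀; solve [H+]² + 0.0011·[H+] − 1.21e-06 = 0.
[H+] = (−Ka + √(Ka² + 4·Ka·C₀))/2 = 6.80 × 10^-4 M
pH = −log(6.80 × 10^-4) = 3.17

pH = 3.17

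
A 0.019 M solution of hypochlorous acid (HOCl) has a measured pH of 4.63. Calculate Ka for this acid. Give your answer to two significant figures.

Ka = 2.9 × 10^-8

[H+] = 10^(-4.63) = 2.34 × 10^-5 M
At equilibrium [HA] = 0.019 − 2.34 × 10^-5 = 1.90 × 10^-2 M
Ka = [H+][A-]/[HA] = (2.34 × 10^-5)² / 1.90 × 10^-2 = 2.9 × 10^-8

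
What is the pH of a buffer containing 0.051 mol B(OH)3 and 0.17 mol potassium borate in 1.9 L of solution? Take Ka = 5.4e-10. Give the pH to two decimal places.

pH = 9.79

pKa = −log(5.4 × 10^-10) = 9.268
Using pH = pKa + log([base]/[acid]) with [base]/[acid] = 0.17/0.051:
pH = 9.268 + (+0.523) = 9.79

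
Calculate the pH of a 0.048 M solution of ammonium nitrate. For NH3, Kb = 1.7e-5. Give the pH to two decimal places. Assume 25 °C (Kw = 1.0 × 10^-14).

NH4+ is the conjugate acid of the weak base NH3.
Ka = Kw/Kb = 1.0×10^-14 / 1.7 × 10^-5 = 5.88 × 10^-10
Ka = [H+]²/(0.048 − [H+]) = 5.88 × 10^-10
Assume [H+] ≪ 0.048: [H+] ≈ √(5.88 × 10^-10 × 0.048) = 5.31 × 10^-6 M
pH = −log[H+] = −log(5.31 × 10^-6) = 5.27

pH = 5.27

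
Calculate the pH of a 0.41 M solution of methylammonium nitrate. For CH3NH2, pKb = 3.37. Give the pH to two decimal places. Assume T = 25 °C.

CH3NH3+ is the conjugate acid of the weak base CH3NH2.
Kb = 10^(−3.37) = 4.27 × 10^-4
Ka = Kw/Kb = 1.0×10^-14 / 4.27 × 10^-4 = 2.34 × 10^-11
Let x = [H+] at equilibrium. Ka = x²/(0.41 − x).
Assume x ≪ 0.41: x ≈ √(2.34 × 10^-11 × 0.41) = 3.10 × 10^-6 M
pH = −log[H+] = −log(3.10 × 10^-6) = 5.51

pH = 5.51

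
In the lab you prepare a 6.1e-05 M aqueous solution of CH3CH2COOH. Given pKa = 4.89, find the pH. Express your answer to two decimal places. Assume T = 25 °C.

pH = 4.65

CH3CH2COOH ⇌ CH3CH2COO- + H+
Ka = 10^(−4.89) = 1.29 × 10^-5
Let x = [H+] at equilibrium. Ka = x²/(6.1e-05 − x).
x is not negligible relative to C₀; solve x² + 1.29e-05·x − 7.87e-10 = 0.
x = [−1.29e-05 + √(1.29e-05² + 3.15e-09)]/2 = 2.23 × 10^-5 M
pH = −log[H+] = −log(2.23 × 10^-5) = 4.65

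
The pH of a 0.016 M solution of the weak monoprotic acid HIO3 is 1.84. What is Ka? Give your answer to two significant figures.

[H+] = 10^(-1.84) = 1.45 × 10^-2 M
At equilibrium [HA] = 0.016 − 1.45 × 10^-2 = 1.50 × 10^-3 M
Ka = [H+][A-]/[HA] = (1.45 × 10^-2)² / 1.50 × 10^-3 = 1.4 × 10^-1

Ka = 1.4 × 10^-1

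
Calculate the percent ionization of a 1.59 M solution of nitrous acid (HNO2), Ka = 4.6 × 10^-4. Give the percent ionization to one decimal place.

HNO2 ⇌ NO2- + H+; let x = [H+] at equilibrium.
x ≈ √(Ka·C₀) = √(4.6 × 10^-4 × 1.59) = 2.70 × 10^-2 M
% ionization = x/C₀ × 100% = 2.70 × 10^-2/1.59 × 100% = 1.7%

1.7%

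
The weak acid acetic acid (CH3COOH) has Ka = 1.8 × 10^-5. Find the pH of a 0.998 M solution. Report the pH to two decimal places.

pH = 2.37

CH3COOH ⇌ CH3COO- + H+
From the ICE table, Ka = [H+]²/(0.998 − [H+]) = 1.8 × 10^-5.
Neglecting [H+] in the denominator: [H+] = √(1.8 × 10^-5 × 0.998) = 4.24 × 10^-3 M
Check: 0.42% ionized — well under 5%, approximation valid.
pH = −log(4.24 × 10^-3) = 2.37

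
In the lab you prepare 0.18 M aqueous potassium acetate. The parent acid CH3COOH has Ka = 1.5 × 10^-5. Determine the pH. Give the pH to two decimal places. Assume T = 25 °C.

pH = 9.04

CH3COO- is the conjugate base of the weak acid CH3COOH.
Kb = Kw/Ka = 1.0×10^-14 / 1.5 × 10^-5 = 6.67 × 10^-10
Kb = [OH-]²/(0.18 − [OH-]) = 6.67 × 10^-10
Neglecting [OH-] in the denominator: [OH-] = √(6.67 × 10^-10 × 0.18) = 1.10 × 10^-5 M
pOH = −log(1.10 × 10^-5) = 4.96; pH = 14.00 − 4.96 = 9.04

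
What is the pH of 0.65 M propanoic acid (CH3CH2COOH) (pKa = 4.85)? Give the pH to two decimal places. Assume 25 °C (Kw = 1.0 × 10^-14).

pH = 2.52

CH3CH2COOH ⇌ CH3CH2COO- + H+
Ka = 10^(−4.85) = 1.41 × 10^-5
Let x = [H+] at equilibrium. Ka = x²/(0.65 − x).
Neglecting x in the denominator: x = √(1.41 × 10^-5 × 0.65) = 3.03 × 10^-3 M
pH = −log[H+] = −log(3.03 × 10^-3) = 2.52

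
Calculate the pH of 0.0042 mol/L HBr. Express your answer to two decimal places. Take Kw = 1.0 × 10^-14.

pH = 2.38

HBr is a strong acid and dissociates completely, so [H+] = 0.0042 M.
pH = -log(0.0042) = 2.38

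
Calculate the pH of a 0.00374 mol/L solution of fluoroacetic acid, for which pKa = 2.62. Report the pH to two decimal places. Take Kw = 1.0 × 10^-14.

pH = 2.69

FCH2COOH ⇌ FCH2COO- + H+
Ka = 10^(−2.62) = 2.40 × 10^-3
Let x = [H+] at equilibrium. Ka = x²/(0.00374 − x).
x is not negligible relative to C₀; solve x² + 0.0024·x − 8.98e-06 = 0.
x = [−0.0024 + √(0.0024² + 3.59e-05)]/2 = 2.03 × 10^-3 M
pH = −log[H+] = −log(2.03 × 10^-3) = 2.69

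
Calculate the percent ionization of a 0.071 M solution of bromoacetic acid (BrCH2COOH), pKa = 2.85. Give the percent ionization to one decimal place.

13.1%

BrCH2COOH ⇌ BrCH2COO- + H+; let x = [H+] at equilibrium.
Ka = 10^(−2.85) = 1.41 × 10^-3
Solve x² + 0.00141x − 0.0001 = 0 → x = 9.33 × 10^-3 M
% ionization = x/C₀ × 100% = 9.33 × 10^-3/0.071 × 100% = 13.1%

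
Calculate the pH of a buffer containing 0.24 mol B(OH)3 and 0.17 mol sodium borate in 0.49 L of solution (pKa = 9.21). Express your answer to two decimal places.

pH = pKa + log([A⁻]/[HA]) = 9.21 + log(0.17/0.24)
pH = 9.21 + (-0.150) = 9.06

pH = 9.06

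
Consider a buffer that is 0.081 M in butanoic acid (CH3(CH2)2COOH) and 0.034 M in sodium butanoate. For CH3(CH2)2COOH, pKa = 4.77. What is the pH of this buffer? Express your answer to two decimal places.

Henderson–Hasselbalch: pH = pKa + log([CH3(CH2)2COO-]/[CH3(CH2)2COOH]) = 4.77 + log(0.034/0.081)
pH = 4.77 + (-0.377) = 4.39

pH = 4.39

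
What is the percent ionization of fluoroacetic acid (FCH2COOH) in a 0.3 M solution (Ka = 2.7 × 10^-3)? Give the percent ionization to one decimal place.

9.0%

FCH2COOH ⇌ FCH2COO- + H+; let x = [H+] at equilibrium.
Solve x² + 0.0027x − 0.00081 = 0 → x = 2.71 × 10^-2 M
% ionization = x/C₀ × 100% = 2.71 × 10^-2/0.3 × 100% = 9.0%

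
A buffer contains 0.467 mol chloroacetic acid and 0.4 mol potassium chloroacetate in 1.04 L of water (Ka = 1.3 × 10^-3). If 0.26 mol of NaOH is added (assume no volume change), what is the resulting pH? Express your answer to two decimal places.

After neutralization: n(ClCH2COOH) = 0.207 mol, n(ClCH2COO-) = 0.66 mol.
pKa = −log(1.3 × 10^-3) = 2.886
pH = pKa + log(n_ClCH2COO-/n_ClCH2COOH) = 2.886 + log(0.66/0.207) = 2.886 + (+0.504)

pH = 3.39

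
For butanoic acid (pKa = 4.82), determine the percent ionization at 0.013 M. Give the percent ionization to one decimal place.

CH3(CH2)2COOH ⇌ CH3(CH2)2COO- + H+; let x = [H+] at equilibrium.
Ka = 10^(−4.82) = 1.51 × 10^-5
x ≈ √(Ka·C₀) = √(1.51 × 10^-5 × 0.013) = 4.43 × 10^-4 M
% ionization = x/C₀ × 100% = 4.43 × 10^-4/0.013 × 100% = 3.4%

3.4%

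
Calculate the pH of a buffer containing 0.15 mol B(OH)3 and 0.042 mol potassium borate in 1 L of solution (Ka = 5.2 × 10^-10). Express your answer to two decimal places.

pH = 8.73

pKa = −log(5.2 × 10^-10) = 9.284
Henderson–Hasselbalch: pH = pKa + log([B(OH)4-]/[B(OH)3]) = 9.284 + log(0.042/0.15)
pH = 9.284 + (-0.553) = 8.73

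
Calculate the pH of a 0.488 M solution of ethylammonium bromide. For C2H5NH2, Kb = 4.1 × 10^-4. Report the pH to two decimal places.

pH = 5.46

C2H5NH3+ is the conjugate acid of the weak base C2H5NH2.
Ka = Kw/Kb = 1.0×10^-14 / 4.1 × 10^-4 = 2.44 × 10^-11
Ka = x²/(0.488 − x) = 2.44 × 10^-11
Assume x ≪ 0.488: x ≈ √(2.44 × 10^-11 × 0.488) = 3.45 × 10^-6 M
Check: 0.00071% ionized — well under 5%, approximation valid.
pH = −log[H+] = −log(3.45 × 10^-6) = 5.46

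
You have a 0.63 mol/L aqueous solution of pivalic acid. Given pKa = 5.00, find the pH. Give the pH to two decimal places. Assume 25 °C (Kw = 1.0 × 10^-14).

(CH3)3CCOOH ⇌ (CH3)3CCOO- + H+
Ka = 10^(−5.00) = 1.00 × 10^-5
From the ICE table, Ka = x²/(0.63 − x) = 1.00 × 10^-5.
Assume x ≪ 0.63: x ≈ √(1.00 × 10^-5 × 0.63) = 2.51 × 10^-3 M
(x/C₀ = 0.4% < 5%, so the approximation holds.)
pH = −log[H+] = −log(2.51 × 10^-3) = 2.60

pH = 2.60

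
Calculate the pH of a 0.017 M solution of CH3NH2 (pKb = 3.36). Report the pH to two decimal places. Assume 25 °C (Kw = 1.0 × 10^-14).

CH3NH2 + H2O ⇌ CH3NH3+ + OH-
Kb = 10^(−3.36) = 4.37 × 10^-4
Kb = x²/(0.017 − x) = 4.37 × 10^-4
Here C₀/Kb ≈ 38.9, so the small-x approximation fails. Use the quadratic:
x = (−Kb + √(Kb² + 4·Kb·C₀))/2 = 2.52 × 10^-3 M
pOH = −log(2.52 × 10^-3) = 2.60; pH = 14.00 − 2.60 = 11.40

pH = 11.40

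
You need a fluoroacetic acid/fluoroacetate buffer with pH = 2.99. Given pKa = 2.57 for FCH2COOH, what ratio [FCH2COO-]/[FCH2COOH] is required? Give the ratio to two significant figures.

pH = pKa + log(r) ⇒ log(r) = 2.99 − 2.57 = +0.42
r = [FCH2COO-]/[FCH2COOH] = 10^(+0.42) = 2.63

ratio = 2.6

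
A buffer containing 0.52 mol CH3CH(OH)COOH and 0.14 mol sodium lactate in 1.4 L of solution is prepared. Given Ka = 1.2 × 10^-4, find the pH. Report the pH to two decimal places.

pH = 3.35

pKa = −log(1.2 × 10^-4) = 3.921
Using pH = pKa + log([base]/[acid]) with [base]/[acid] = 0.14/0.52:
pH = 3.921 + (-0.570) = 3.35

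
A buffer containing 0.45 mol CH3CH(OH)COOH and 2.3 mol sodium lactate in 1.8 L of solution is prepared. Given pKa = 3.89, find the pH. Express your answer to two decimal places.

pH = pKa + log([A⁻]/[HA]) = 3.89 + log(2.3/0.45)
pH = 3.89 + (+0.709) = 4.60

pH = 4.60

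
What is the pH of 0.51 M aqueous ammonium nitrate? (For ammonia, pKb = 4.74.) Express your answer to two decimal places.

NH4+ is the conjugate acid of the weak base NH3.
Kb = 10^(−4.74) = 1.82 × 10^-5
Ka = Kw/Kb = 1.0×10^-14 / 1.82 × 10^-5 = 5.49 × 10^-10
From the ICE table, Ka = [H+]²/(0.51 − [H+]) = 5.49 × 10^-10.
Assume [H+] ≪ 0.51: [H+] ≈ √(5.49 × 10^-10 × 0.51) = 1.67 × 10^-5 M
([H+]/C₀ = 0.0033% < 5%, so the approximation holds.)
pH = −log[H+] = −log(1.67 × 10^-5) = 4.78

pH = 4.78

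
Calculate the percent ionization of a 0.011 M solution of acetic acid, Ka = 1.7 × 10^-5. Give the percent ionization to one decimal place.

3.9%

CH3COOH ⇌ CH3COO- + H+; let x = [H+] at equilibrium.
x ≈ √(Ka·C₀) = √(1.7 × 10^-5 × 0.011) = 4.32 × 10^-4 M
Fraction ionized = 4.32 × 10^-4 / 0.011 = 0.0393 → 3.9%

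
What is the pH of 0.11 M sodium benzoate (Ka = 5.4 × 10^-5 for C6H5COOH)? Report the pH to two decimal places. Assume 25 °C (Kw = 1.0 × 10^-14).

pH = 8.65

C6H5COO- is the conjugate base of the weak acid C6H5COOH.
Kb = Kw/Ka = 1.0×10^-14 / 5.4 × 10^-5 = 1.85 × 10^-10
From the ICE table, Kb = x²/(0.11 − x) = 1.85 × 10^-10.
Since Kb ≪ C₀, x ≈ √(Kb·C₀) = 4.51 × 10^-6 M.
pOH = −log(4.51 × 10^-6) = 5.35; pH = 14.00 − 5.35 = 8.65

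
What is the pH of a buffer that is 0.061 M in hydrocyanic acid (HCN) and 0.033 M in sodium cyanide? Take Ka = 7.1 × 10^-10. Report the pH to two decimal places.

pH = 8.88

pKa = −log(7.1 × 10^-10) = 9.149
Using pH = pKa + log([base]/[acid]) with [base]/[acid] = 0.033/0.061:
pH = 9.149 + (-0.267) = 8.88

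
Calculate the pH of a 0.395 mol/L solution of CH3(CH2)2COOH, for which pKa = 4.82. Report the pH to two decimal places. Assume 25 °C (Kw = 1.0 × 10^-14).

pH = 2.61

CH3(CH2)2COOH ⇌ CH3(CH2)2COO- + H+
Ka = 10^(−4.82) = 1.51 × 10^-5
Ka = [H+]²/(0.395 − [H+]) = 1.51 × 10^-5
Neglecting [H+] in the denominator: [H+] = √(1.51 × 10^-5 × 0.395) = 2.44 × 10^-3 M
Check: 0.62% ionized — well under 5%, approximation valid.
pH = −log(2.44 × 10^-3) = 2.61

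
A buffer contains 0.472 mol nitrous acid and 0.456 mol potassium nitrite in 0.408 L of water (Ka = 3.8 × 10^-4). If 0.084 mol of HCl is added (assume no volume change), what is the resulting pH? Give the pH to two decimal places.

pH = 3.25

Added H+ converts NO2- to HNO2: HNO2 → 0.556 mol, NO2- → 0.372 mol.
pKa = −log(3.8 × 10^-4) = 3.420
pH = pKa + log(n_NO2-/n_HNO2) = 3.420 + log(0.372/0.556) = 3.420 + (-0.175)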